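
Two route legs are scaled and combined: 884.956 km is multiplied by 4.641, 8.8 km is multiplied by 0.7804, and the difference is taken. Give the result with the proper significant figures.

4.100 × 10³ km

884.956 × 4.641 = 4107.080796 → 4107 km (4 s.f., last digit at the 10^0 place).
8.8 × 0.7804 = 6.86752 → 6.9 km (2 s.f., last digit at the 10^-1 place).
Difference: 4100.213276 km; keep the coarser place, 10^0.
Result: 4.100 × 10³ km.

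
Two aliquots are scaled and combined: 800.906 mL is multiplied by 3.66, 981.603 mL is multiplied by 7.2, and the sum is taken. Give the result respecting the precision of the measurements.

800.906 × 3.66 = 2931.31596 → 2.93 × 10^3 mL (3 s.f., last digit at the 10^1 place).
981.603 × 7.2 = 7067.5416 → 7.1 × 10^3 mL (2 s.f., last digit at the 10^2 place).
Sum: 9998.85756 mL; keep the coarser place, 10^2.
Result: 1.00 × 10^4 mL.

1.00 × 10^4 mL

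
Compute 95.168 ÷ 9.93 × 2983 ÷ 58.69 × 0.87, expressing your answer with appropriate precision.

95.168 ÷ 9.93 × 2983 ÷ 58.69 × 0.87 = 423.789400707…
Multiplication/division keeps the fewest significant figures: 95.168 → 5 s.f., 9.93 → 3 s.f., 2983 → 4 s.f., 58.69 → 4 s.f., 0.87 → 2 s.f.; limit is 2.
Rounded to 2 significant figures: 4.2 × 10^2.

4.2 × 10^2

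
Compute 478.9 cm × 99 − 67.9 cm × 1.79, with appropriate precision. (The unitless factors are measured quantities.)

478.9 × 99 = 47411.1 → 4.7 × 10⁴ cm (2 s.f., last digit at the 10^3 place).
67.9 × 1.79 = 121.541 → 122 cm (3 s.f., last digit at the 10^0 place).
Difference: 47289.559 cm; keep the coarser place, 10^3.
Result: 4.7 × 10⁴ cm.

4.7 × 10⁴ cm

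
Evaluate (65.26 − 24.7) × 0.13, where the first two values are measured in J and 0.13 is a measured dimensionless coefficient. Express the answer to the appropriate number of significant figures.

65.26 J − 24.7 J = 40.56 J; the difference is limited to 1 decimal place (3 s.f.).
Carrying full precision, 40.56 × 0.13 = 5.2728 J; 0.13 has 2 s.f., so the result keeps min(3, 2) = 2 s.f.
Rounded to 2 significant figures: 5.3 J.

5.3 J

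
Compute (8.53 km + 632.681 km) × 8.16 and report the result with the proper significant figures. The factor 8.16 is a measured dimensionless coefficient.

8.53 km + 632.681 km = 641.211 km; the sum is limited to 2 decimal places (5 s.f.).
Carrying full precision, 641.211 × 8.16 = 5232.28176 km; 8.16 has 3 s.f., so the result keeps min(5, 3) = 3 s.f.
Rounded to 3 significant figures: 5.23 × 10³ km.

5.23 × 10³ km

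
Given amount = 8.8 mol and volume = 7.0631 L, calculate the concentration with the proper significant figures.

concentration = 8.8 mol ÷ 7.0631 L = 1.24591185174… mol/L.
8.8 has 2 significant figures; 7.0631 has 5.
Division/multiplication keeps the fewest: 2 significant figures.
Rounded: 1.2 mol/L.

1.2 mol/L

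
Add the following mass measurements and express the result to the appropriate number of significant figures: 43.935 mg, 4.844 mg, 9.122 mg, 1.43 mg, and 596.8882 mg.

43.935 mg + 4.844 mg + 9.122 mg + 1.43 mg + 596.8882 mg = 656.2192 mg.
Addition/subtraction keeps the fewest decimal places: 43.935 → 3 decimal places, 4.844 → 3 decimal places, 9.122 → 3 decimal places, 1.43 → 2 decimal places, 596.8882 → 4 decimal places; limit is 2.
Rounded to 2 decimal places: 656.22 mg.

656.22 mg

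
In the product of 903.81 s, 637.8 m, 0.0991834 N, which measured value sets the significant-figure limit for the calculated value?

903.81 s → 5 s.f.; 637.8 m → 4 s.f.; 0.0991834 N → 6 s.f.
The fewest is 4 significant figures, from 637.8 m.

637.8 m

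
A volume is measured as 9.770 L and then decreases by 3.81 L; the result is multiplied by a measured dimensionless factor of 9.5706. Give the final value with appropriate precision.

57.0 L

9.770 L − 3.81 L = 5.960 L; the difference is limited to 2 decimal places (3 s.f.).
Carrying full precision, 5.960 × 9.5706 = 57.040776 L; 9.5706 has 5 s.f., so the result keeps min(3, 5) = 3 s.f.
Rounded to 3 significant figures: 57.0 L.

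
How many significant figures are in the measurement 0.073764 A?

0.073764: leading zeros are not significant.

5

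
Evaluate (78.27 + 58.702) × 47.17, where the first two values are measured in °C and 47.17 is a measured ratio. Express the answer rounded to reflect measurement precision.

78.27 °C + 58.702 °C = 136.972 °C; the sum is limited to 2 decimal places (5 s.f.).
Carrying full precision, 136.972 × 47.17 = 6460.96924 °C; 47.17 has 4 s.f., so the result keeps min(5, 4) = 4 s.f.
Rounded to 4 significant figures: 6461 °C.

6461 °C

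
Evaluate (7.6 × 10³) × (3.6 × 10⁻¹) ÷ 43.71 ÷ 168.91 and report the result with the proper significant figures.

0.37

(7.6 × 10³) × (3.6 × 10⁻¹) ÷ 43.71 ÷ 168.91 = 0.370578248755…
Multiplication/division keeps the fewest significant figures: 7.6 × 10³ → 2 s.f., 3.6 × 10⁻¹ → 2 s.f., 43.71 → 4 s.f., 168.91 → 5 s.f.; limit is 2.
Rounded to 2 significant figures: 0.37.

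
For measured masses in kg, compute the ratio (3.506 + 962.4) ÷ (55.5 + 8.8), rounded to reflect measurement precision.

15.0

3.506 + 962.4 = 965.906, limited to 1 d.p. → 4 s.f.; 55.5 + 8.8 = 64.3, limited to 1 d.p. → 3 s.f.
Carrying full precision, 965.906 ÷ 64.3 = 15.0218662519…; keep min(4, 3) = 3 s.f.
Rounded to 3 significant figures: 15.0.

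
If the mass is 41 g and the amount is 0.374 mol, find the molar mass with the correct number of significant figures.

molar mass = 41 g ÷ 0.374 mol = 109.625668449… g/mol.
41 has 2 significant figures; 0.374 has 3.
Division/multiplication keeps the fewest: 2 significant figures.
Rounded: 1.1 × 10^2 g/mol.

1.1 × 10^2 g/mol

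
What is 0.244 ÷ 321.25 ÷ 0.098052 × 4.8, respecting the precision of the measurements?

0.037

0.244 ÷ 321.25 ÷ 0.098052 × 4.8 = 0.0371818907811…
Multiplication/division keeps the fewest significant figures: 0.244 → 3 s.f., 321.25 → 5 s.f., 0.098052 → 5 s.f., 4.8 → 2 s.f.; limit is 2.
Rounded to 2 significant figures: 0.037.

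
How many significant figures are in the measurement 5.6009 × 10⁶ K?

5

5.6009 × 10⁶: in scientific notation every digit of the coefficient is significant.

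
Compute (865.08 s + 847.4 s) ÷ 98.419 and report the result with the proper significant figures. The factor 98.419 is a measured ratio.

17.400 s

865.08 s + 847.4 s = 1712.48 s; the sum is limited to 1 decimal place (5 s.f.).
Carrying full precision, 1712.48 ÷ 98.419 = 17.3998922972… s; 98.419 has 5 s.f., so the result keeps min(5, 5) = 5 s.f.
Rounded to 5 significant figures: 17.400 s.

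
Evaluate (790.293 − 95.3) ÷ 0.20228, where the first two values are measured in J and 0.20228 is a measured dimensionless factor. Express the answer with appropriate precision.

3436 J

790.293 J − 95.3 J = 694.993 J; the difference is limited to 1 decimal place (4 s.f.).
Carrying full precision, 694.993 ÷ 0.20228 = 3435.79691517… J; 0.20228 has 5 s.f., so the result keeps min(4, 5) = 4 s.f.
Rounded to 4 significant figures: 3436 J.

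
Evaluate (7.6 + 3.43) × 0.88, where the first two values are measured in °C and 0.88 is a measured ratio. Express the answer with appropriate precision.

7.6 °C + 3.43 °C = 11.03 °C; the sum is limited to 1 decimal place (3 s.f.).
Carrying full precision, 11.03 × 0.88 = 9.7064 °C; 0.88 has 2 s.f., so the result keeps min(3, 2) = 2 s.f.
Rounded to 2 significant figures: 9.7 °C.

9.7 °C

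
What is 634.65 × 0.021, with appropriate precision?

13

634.65 × 0.021 = 13.32765
Multiplication/division keeps the fewest significant figures: 634.65 → 5 s.f., 0.021 → 2 s.f.; limit is 2.
Rounded to 2 significant figures: 13.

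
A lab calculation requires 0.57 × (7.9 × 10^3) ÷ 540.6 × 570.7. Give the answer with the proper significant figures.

0.57 × (7.9 × 10^3) ÷ 540.6 × 570.7 = 4753.72197558…
Multiplication/division keeps the fewest significant figures: 0.57 → 2 s.f., 7.9 × 10^3 → 2 s.f., 540.6 → 4 s.f., 570.7 → 4 s.f.; limit is 2.
Rounded to 2 significant figures: 4.8 × 10^3.

4.8 × 10^3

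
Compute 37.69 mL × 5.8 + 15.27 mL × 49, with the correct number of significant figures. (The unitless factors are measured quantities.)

37.69 × 5.8 = 218.602 → 2.2 × 10^2 mL (2 s.f., last digit at the 10^1 place).
15.27 × 49 = 748.23 → 7.5 × 10^2 mL (2 s.f., last digit at the 10^1 place).
Sum: 966.832 mL; keep the coarser place, 10^1.
Result: 9.7 × 10^2 mL.

9.7 × 10^2 mL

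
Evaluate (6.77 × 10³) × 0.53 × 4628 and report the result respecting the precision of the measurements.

1.7 × 10⁷

(6.77 × 10³) × 0.53 × 4628 = 16605726.8
Multiplication/division keeps the fewest significant figures: 6.77 × 10³ → 3 s.f., 0.53 → 2 s.f., 4628 → 4 s.f.; limit is 2.
Rounded to 2 significant figures: 1.7 × 10⁷.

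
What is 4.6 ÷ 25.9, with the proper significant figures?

0.18

4.6 ÷ 25.9 = 0.177606177606…
Multiplication/division keeps the fewest significant figures: 4.6 → 2 s.f., 25.9 → 3 s.f.; limit is 2.
Rounded to 2 significant figures: 0.18.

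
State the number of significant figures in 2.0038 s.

2.0038: zeros between nonzero digits are significant.

5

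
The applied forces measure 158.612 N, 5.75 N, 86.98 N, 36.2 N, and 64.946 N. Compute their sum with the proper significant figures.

158.612 N + 5.75 N + 86.98 N + 36.2 N + 64.946 N = 352.488 N.
Addition/subtraction keeps the fewest decimal places: 158.612 → 3 decimal places, 5.75 → 2 decimal places, 86.98 → 2 decimal places, 36.2 → 1 decimal place, 64.946 → 3 decimal places; limit is 1.
Rounded to 1 decimal place: 352.5 N.

352.5 N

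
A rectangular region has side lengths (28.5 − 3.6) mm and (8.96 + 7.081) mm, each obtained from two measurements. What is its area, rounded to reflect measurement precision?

399 mm²

28.5 − 3.6 = 24.9, limited to 1 d.p. → 3 s.f.; 8.96 + 7.081 = 16.041, limited to 2 d.p. → 4 s.f.
Carrying full precision, 24.9 × 16.041 = 399.4209; keep min(3, 4) = 3 s.f.
Rounded to 3 significant figures: 399 mm².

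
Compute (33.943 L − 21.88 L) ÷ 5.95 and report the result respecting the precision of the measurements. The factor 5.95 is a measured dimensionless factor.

33.943 L − 21.88 L = 12.063 L; the difference is limited to 2 decimal places (4 s.f.).
Carrying full precision, 12.063 ÷ 5.95 = 2.02739495798… L; 5.95 has 3 s.f., so the result keeps min(4, 3) = 3 s.f.
Rounded to 3 significant figures: 2.03 L.

2.03 L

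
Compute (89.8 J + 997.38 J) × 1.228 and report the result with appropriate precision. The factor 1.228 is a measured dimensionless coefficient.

1335 J

89.8 J + 997.38 J = 1087.18 J; the sum is limited to 1 decimal place (5 s.f.).
Carrying full precision, 1087.18 × 1.228 = 1335.05704 J; 1.228 has 4 s.f., so the result keeps min(5, 4) = 4 s.f.
Rounded to 4 significant figures: 1335 J.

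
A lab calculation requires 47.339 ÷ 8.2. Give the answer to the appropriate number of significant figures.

5.8

47.339 ÷ 8.2 = 5.77304878049…
Multiplication/division keeps the fewest significant figures: 47.339 → 5 s.f., 8.2 → 2 s.f.; limit is 2.
Rounded to 2 significant figures: 5.8.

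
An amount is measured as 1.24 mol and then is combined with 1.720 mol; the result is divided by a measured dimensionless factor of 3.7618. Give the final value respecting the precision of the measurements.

1.24 mol + 1.720 mol = 2.960 mol; the sum is limited to 2 decimal places (3 s.f.).
Carrying full precision, 2.960 ÷ 3.7618 = 0.786857355521… mol; 3.7618 has 5 s.f., so the result keeps min(3, 5) = 3 s.f.
Rounded to 3 significant figures: 0.787 mol.

0.787 mol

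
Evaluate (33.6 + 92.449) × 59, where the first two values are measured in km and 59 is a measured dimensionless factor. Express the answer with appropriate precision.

33.6 km + 92.449 km = 126.049 km; the sum is limited to 1 decimal place (4 s.f.).
Carrying full precision, 126.049 × 59 = 7436.891 km; 59 has 2 s.f., so the result keeps min(4, 2) = 2 s.f.
Rounded to 2 significant figures: 7.4 × 10^3 km.

7.4 × 10^3 km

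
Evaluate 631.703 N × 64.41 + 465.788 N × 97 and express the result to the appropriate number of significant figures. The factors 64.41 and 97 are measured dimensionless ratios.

8.6 × 10^4 N

631.703 × 64.41 = 40687.99023 → 4.069 × 10^4 N (4 s.f., last digit at the 10^1 place).
465.788 × 97 = 45181.436 → 4.5 × 10^4 N (2 s.f., last digit at the 10^3 place).
Sum: 85869.42623 N; keep the coarser place, 10^3.
Result: 8.6 × 10^4 N.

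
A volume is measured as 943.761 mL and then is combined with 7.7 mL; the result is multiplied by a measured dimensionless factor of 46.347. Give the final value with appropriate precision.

4.410 × 10⁴ mL

943.761 mL + 7.7 mL = 951.461 mL; the sum is limited to 1 decimal place (4 s.f.).
Carrying full precision, 951.461 × 46.347 = 44097.362967 mL; 46.347 has 5 s.f., so the result keeps min(4, 5) = 4 s.f.
Rounded to 4 significant figures: 4.410 × 10⁴ mL.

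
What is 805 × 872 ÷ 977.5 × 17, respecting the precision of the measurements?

805 × 872 ÷ 977.5 × 17 = 12208
Multiplication/division keeps the fewest significant figures: 805 → 3 s.f., 872 → 3 s.f., 977.5 → 4 s.f., 17 → 2 s.f.; limit is 2.
Rounded to 2 significant figures: 1.2 × 10⁴.

1.2 × 10⁴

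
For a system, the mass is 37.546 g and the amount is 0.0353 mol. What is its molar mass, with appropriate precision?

molar mass = 37.546 g ÷ 0.0353 mol = 1063.62606232… g/mol.
37.546 has 5 significant figures; 0.0353 has 3.
Division/multiplication keeps the fewest: 3 significant figures.
Rounded: 1.06 × 10^3 g/mol.

1.06 × 10^3 g/mol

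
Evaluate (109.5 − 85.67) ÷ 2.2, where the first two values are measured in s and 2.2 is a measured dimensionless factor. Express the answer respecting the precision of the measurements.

109.5 s − 85.67 s = 23.83 s; the difference is limited to 1 decimal place (3 s.f.).
Carrying full precision, 23.83 ÷ 2.2 = 10.8318181818… s; 2.2 has 2 s.f., so the result keeps min(3, 2) = 2 s.f.
Rounded to 2 significant figures: 11 s.

11 s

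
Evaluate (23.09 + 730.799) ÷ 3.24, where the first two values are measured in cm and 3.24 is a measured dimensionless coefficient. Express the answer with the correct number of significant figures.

233 cm

23.09 cm + 730.799 cm = 753.889 cm; the sum is limited to 2 decimal places (5 s.f.).
Carrying full precision, 753.889 ÷ 3.24 = 232.681790123… cm; 3.24 has 3 s.f., so the result keeps min(5, 3) = 3 s.f.
Rounded to 3 significant figures: 233 cm.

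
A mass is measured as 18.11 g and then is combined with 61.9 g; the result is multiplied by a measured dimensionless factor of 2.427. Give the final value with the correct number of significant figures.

18.11 g + 61.9 g = 80.01 g; the sum is limited to 1 decimal place (3 s.f.).
Carrying full precision, 80.01 × 2.427 = 194.18427 g; 2.427 has 4 s.f., so the result keeps min(3, 4) = 3 s.f.
Rounded to 3 significant figures: 194 g.

194 g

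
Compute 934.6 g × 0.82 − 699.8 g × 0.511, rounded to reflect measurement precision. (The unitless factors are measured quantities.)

4.1 × 10^2 g

934.6 × 0.82 = 766.372 → 7.7 × 10^2 g (2 s.f., last digit at the 10^1 place).
699.8 × 0.511 = 357.5978 → 358 g (3 s.f., last digit at the 10^0 place).
Difference: 408.7742 g; keep the coarser place, 10^1.
Result: 4.1 × 10^2 g.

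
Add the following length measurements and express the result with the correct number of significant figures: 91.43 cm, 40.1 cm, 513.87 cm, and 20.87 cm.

666.3 cm

91.43 cm + 40.1 cm + 513.87 cm + 20.87 cm = 666.27 cm.
Addition/subtraction keeps the fewest decimal places: 91.43 → 2 decimal places, 40.1 → 1 decimal place, 513.87 → 2 decimal places, 20.87 → 2 decimal places; limit is 1.
Rounded to 1 decimal place: 666.3 cm.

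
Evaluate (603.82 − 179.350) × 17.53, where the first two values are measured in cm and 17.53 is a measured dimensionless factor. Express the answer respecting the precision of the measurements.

603.82 cm − 179.350 cm = 424.470 cm; the difference is limited to 2 decimal places (5 s.f.).
Carrying full precision, 424.470 × 17.53 = 7440.9591 cm; 17.53 has 4 s.f., so the result keeps min(5, 4) = 4 s.f.
Rounded to 4 significant figures: 7.441 × 10^3 cm.

7.441 × 10^3 cm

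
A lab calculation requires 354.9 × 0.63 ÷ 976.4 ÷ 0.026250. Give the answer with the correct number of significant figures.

354.9 × 0.63 ÷ 976.4 ÷ 0.026250 = 8.72347398607…
Multiplication/division keeps the fewest significant figures: 354.9 → 4 s.f., 0.63 → 2 s.f., 976.4 → 4 s.f., 0.026250 → 5 s.f.; limit is 2.
Rounded to 2 significant figures: 8.7.

8.7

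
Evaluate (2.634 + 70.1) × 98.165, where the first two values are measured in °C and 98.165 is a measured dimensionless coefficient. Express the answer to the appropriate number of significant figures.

7.14 × 10^3 °C

2.634 °C + 70.1 °C = 72.734 °C; the sum is limited to 1 decimal place (3 s.f.).
Carrying full precision, 72.734 × 98.165 = 7139.93311 °C; 98.165 has 5 s.f., so the result keeps min(3, 5) = 3 s.f.
Rounded to 3 significant figures: 7.14 × 10^3 °C.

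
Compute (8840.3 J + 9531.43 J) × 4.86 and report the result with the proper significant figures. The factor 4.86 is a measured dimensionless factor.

8840.3 J + 9531.43 J = 18371.73 J; the sum is limited to 1 decimal place (6 s.f.).
Carrying full precision, 18371.73 × 4.86 = 89286.6078 J; 4.86 has 3 s.f., so the result keeps min(6, 3) = 3 s.f.
Rounded to 3 significant figures: 8.93 × 10⁴ J.

8.93 × 10⁴ J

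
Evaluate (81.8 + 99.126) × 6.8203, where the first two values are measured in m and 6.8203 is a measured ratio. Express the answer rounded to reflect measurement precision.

1234 m

81.8 m + 99.126 m = 180.926 m; the sum is limited to 1 decimal place (4 s.f.).
Carrying full precision, 180.926 × 6.8203 = 1233.9695978 m; 6.8203 has 5 s.f., so the result keeps min(4, 5) = 4 s.f.
Rounded to 4 significant figures: 1234 m.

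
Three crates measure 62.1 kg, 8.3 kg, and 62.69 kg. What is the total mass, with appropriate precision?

62.1 kg + 8.3 kg + 62.69 kg = 133.09 kg.
Addition/subtraction keeps the fewest decimal places: 62.1 → 1 decimal place, 8.3 → 1 decimal place, 62.69 → 2 decimal places; limit is 1.
Rounded to 1 decimal place: 133.1 kg.

133.1 kg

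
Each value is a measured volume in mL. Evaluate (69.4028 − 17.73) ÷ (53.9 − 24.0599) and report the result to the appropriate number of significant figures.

1.73

69.4028 − 17.73 = 51.6728, limited to 2 d.p. → 4 s.f.; 53.9 − 24.0599 = 29.8401, limited to 1 d.p. → 3 s.f.
Carrying full precision, 51.6728 ÷ 29.8401 = 1.73165639525…; keep min(4, 3) = 3 s.f.
Rounded to 3 significant figures: 1.73.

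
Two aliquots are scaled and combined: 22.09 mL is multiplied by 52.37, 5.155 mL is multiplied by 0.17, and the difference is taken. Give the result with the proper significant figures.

1156 mL

22.09 × 52.37 = 1156.8533 → 1157 mL (4 s.f., last digit at the 10^0 place).
5.155 × 0.17 = 0.87635 → 0.88 mL (2 s.f., last digit at the 10^-2 place).
Difference: 1155.97695 mL; keep the coarser place, 10^0.
Result: 1156 mL.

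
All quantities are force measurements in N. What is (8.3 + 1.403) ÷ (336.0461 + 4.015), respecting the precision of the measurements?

8.3 + 1.403 = 9.703, limited to 1 d.p. → 2 s.f.; 336.0461 + 4.015 = 340.0611, limited to 3 d.p. → 6 s.f.
Carrying full precision, 9.703 ÷ 340.0611 = 0.0285331077268…; keep min(2, 6) = 2 s.f.
Rounded to 2 significant figures: 0.029.

0.029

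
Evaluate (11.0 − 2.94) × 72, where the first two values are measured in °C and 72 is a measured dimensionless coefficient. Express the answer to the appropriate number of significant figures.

11.0 °C − 2.94 °C = 8.06 °C; the difference is limited to 1 decimal place (2 s.f.).
Carrying full precision, 8.06 × 72 = 580.32 °C; 72 has 2 s.f., so the result keeps min(2, 2) = 2 s.f.
Rounded to 2 significant figures: 5.8 × 10^2 °C.

5.8 × 10^2 °C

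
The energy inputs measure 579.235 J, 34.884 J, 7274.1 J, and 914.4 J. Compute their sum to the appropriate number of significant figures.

8802.6 J

579.235 J + 34.884 J + 7274.1 J + 914.4 J = 8802.619 J.
Addition/subtraction keeps the fewest decimal places: 579.235 → 3 decimal places, 34.884 → 3 decimal places, 7274.1 → 1 decimal place, 914.4 → 1 decimal place; limit is 1.
Rounded to 1 decimal place: 8802.6 J.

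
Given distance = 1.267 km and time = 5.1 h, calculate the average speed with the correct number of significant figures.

0.25 km/h

average speed = 1.267 km ÷ 5.1 h = 0.248431372549… km/h.
1.267 has 4 significant figures; 5.1 has 2.
Division/multiplication keeps the fewest: 2 significant figures.
Rounded: 0.25 km/h.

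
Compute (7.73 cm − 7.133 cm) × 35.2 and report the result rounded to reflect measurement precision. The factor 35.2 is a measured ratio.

7.73 cm − 7.133 cm = 0.597 cm; the difference is limited to 2 decimal places (2 s.f.).
Carrying full precision, 0.597 × 35.2 = 21.0144 cm; 35.2 has 3 s.f., so the result keeps min(2, 3) = 2 s.f.
Rounded to 2 significant figures: 21 cm.

21 cm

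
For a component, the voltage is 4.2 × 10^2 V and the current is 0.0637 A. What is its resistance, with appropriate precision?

6.6 × 10^3 Ω

resistance = 4.2 × 10^2 V ÷ 0.0637 A = 6593.40659341… Ω.
4.2 × 10^2 has 2 significant figures; 0.0637 has 3.
Division/multiplication keeps the fewest: 2 significant figures.
Rounded: 6.6 × 10^3 Ω.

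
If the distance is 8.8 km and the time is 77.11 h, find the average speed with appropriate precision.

average speed = 8.8 km ÷ 77.11 h = 0.114122681883… km/h.
8.8 has 2 significant figures; 77.11 has 4.
Division/multiplication keeps the fewest: 2 significant figures.
Rounded: 0.11 km/h.

0.11 km/h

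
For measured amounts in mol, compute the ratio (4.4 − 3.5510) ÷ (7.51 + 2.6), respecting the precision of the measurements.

4.4 − 3.5510 = 0.8490, limited to 1 d.p. → 1 s.f.; 7.51 + 2.6 = 10.11, limited to 1 d.p. → 3 s.f.
Carrying full precision, 0.8490 ÷ 10.11 = 0.0839762611276…; keep min(1, 3) = 1 s.f.
Rounded to 1 significant figure: 0.08.

0.08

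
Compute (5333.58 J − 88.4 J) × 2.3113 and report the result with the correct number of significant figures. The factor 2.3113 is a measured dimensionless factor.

5333.58 J − 88.4 J = 5245.18 J; the difference is limited to 1 decimal place (5 s.f.).
Carrying full precision, 5245.18 × 2.3113 = 12123.184534 J; 2.3113 has 5 s.f., so the result keeps min(5, 5) = 5 s.f.
Rounded to 5 significant figures: 12123 J.

12123 J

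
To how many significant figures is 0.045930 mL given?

0.045930: leading zeros are not significant; trailing zeros after a decimal point are significant.

5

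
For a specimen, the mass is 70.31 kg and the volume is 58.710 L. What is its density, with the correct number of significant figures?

1.198 kg/L

density = 70.31 kg ÷ 58.710 L = 1.19758133197… kg/L.
70.31 has 4 significant figures; 58.710 has 5.
Division/multiplication keeps the fewest: 4 significant figures.
Rounded: 1.198 kg/L.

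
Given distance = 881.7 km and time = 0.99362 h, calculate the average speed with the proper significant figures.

average speed = 881.7 km ÷ 0.99362 h = 887.361365512… km/h.
881.7 has 4 significant figures; 0.99362 has 5.
Division/multiplication keeps the fewest: 4 significant figures.
Rounded: 887.4 km/h.

887.4 km/h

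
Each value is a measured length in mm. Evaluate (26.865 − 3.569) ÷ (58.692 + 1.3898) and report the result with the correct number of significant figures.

0.38774

26.865 − 3.569 = 23.296, limited to 3 d.p. → 5 s.f.; 58.692 + 1.3898 = 60.0818, limited to 3 d.p. → 5 s.f.
Carrying full precision, 23.296 ÷ 60.0818 = 0.387738050458…; keep min(5, 5) = 5 s.f.
Rounded to 5 significant figures: 0.38774.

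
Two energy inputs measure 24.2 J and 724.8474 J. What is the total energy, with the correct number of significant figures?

749.0 J

24.2 J + 724.8474 J = 749.0474 J.
Addition/subtraction keeps the fewest decimal places: 24.2 → 1 decimal place, 724.8474 → 4 decimal places; limit is 1.
Rounded to 1 decimal place: 749.0 J.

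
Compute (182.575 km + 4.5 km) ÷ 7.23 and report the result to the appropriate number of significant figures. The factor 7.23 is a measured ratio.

25.9 km

182.575 km + 4.5 km = 187.075 km; the sum is limited to 1 decimal place (4 s.f.).
Carrying full precision, 187.075 ÷ 7.23 = 25.8748271093… km; 7.23 has 3 s.f., so the result keeps min(4, 3) = 3 s.f.
Rounded to 3 significant figures: 25.9 km.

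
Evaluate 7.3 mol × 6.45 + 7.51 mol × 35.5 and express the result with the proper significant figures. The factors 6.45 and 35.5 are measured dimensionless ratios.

7.3 × 6.45 = 47.085 → 47 mol (2 s.f., last digit at the 10^0 place).
7.51 × 35.5 = 266.605 → 267 mol (3 s.f., last digit at the 10^0 place).
Sum: 313.69 mol; keep the coarser place, 10^0.
Result: 314 mol.

314 mol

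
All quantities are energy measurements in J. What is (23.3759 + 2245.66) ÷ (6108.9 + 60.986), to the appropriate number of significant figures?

23.3759 + 2245.66 = 2269.0359, limited to 2 d.p. → 6 s.f.; 6108.9 + 60.986 = 6169.886, limited to 1 d.p. → 5 s.f.
Carrying full precision, 2269.0359 ÷ 6169.886 = 0.367759777085…; keep min(6, 5) = 5 s.f.
Rounded to 5 significant figures: 0.36776.

0.36776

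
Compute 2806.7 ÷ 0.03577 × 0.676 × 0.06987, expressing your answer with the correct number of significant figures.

3.71 × 10^3

2806.7 ÷ 0.03577 × 0.676 × 0.06987 = 3706.07747285…
Multiplication/division keeps the fewest significant figures: 2806.7 → 5 s.f., 0.03577 → 4 s.f., 0.676 → 3 s.f., 0.06987 → 4 s.f.; limit is 3.
Rounded to 3 significant figures: 3.71 × 10^3.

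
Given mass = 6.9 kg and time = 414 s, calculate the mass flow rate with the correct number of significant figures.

0.017 kg/s

mass flow rate = 6.9 kg ÷ 414 s = 0.0166666666667… kg/s.
6.9 has 2 significant figures; 414 has 3.
Division/multiplication keeps the fewest: 2 significant figures.
Rounded: 0.017 kg/s.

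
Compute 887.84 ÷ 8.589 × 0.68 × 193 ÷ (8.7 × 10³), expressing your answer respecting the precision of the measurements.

1.6

887.84 ÷ 8.589 × 0.68 × 193 ÷ (8.7 × 10³) = 1.55933373213…
Multiplication/division keeps the fewest significant figures: 887.84 → 5 s.f., 8.589 → 4 s.f., 0.68 → 2 s.f., 193 → 3 s.f., 8.7 × 10³ → 2 s.f.; limit is 2.
Rounded to 2 significant figures: 1.6.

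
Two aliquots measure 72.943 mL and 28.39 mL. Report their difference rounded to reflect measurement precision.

72.943 mL − 28.39 mL = 44.553 mL.
Addition/subtraction keeps the fewest decimal places: 72.943 → 3 decimal places, 28.39 → 2 decimal places; limit is 2.
Rounded to 2 decimal places: 44.55 mL.

44.55 mL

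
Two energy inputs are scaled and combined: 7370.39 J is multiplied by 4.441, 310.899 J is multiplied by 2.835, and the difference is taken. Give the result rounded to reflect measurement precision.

7370.39 × 4.441 = 32731.90199 → 3.273 × 10^4 J (4 s.f., last digit at the 10^1 place).
310.899 × 2.835 = 881.398665 → 881.4 J (4 s.f., last digit at the 10^-1 place).
Difference: 31850.503325 J; keep the coarser place, 10^1.
Result: 3.185 × 10^4 J.

3.185 × 10^4 J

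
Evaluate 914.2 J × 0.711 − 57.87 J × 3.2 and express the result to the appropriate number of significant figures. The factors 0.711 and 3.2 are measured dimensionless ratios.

914.2 × 0.711 = 649.9962 → 6.50 × 10^2 J (3 s.f., last digit at the 10^0 place).
57.87 × 3.2 = 185.184 → 1.9 × 10^2 J (2 s.f., last digit at the 10^1 place).
Difference: 464.8122 J; keep the coarser place, 10^1.
Result: 4.6 × 10^2 J.

4.6 × 10^2 J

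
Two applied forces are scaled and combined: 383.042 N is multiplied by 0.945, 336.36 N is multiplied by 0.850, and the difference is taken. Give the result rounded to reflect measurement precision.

383.042 × 0.945 = 361.97469 → 362 N (3 s.f., last digit at the 10^0 place).
336.36 × 0.850 = 285.906 → 2.86 × 10² N (3 s.f., last digit at the 10^0 place).
Difference: 76.06869 N; keep the coarser place, 10^0.
Result: 76 N.

76 N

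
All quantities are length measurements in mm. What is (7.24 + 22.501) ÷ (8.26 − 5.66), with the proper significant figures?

11.4

7.24 + 22.501 = 29.741, limited to 2 d.p. → 4 s.f.; 8.26 − 5.66 = 2.60, limited to 2 d.p. → 3 s.f.
Carrying full precision, 29.741 ÷ 2.60 = 11.4388461538…; keep min(4, 3) = 3 s.f.
Rounded to 3 significant figures: 11.4.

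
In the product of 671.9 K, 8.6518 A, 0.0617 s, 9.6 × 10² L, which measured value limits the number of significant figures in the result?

671.9 K → 4 s.f.; 8.6518 A → 5 s.f.; 0.0617 s → 3 s.f.; 9.6 × 10² L → 2 s.f.
The fewest is 2 significant figures, from 9.6 × 10² L.

9.6 × 10² L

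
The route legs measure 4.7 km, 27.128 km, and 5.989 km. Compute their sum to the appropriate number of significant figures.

37.8 km

4.7 km + 27.128 km + 5.989 km = 37.817 km.
Addition/subtraction keeps the fewest decimal places: 4.7 → 1 decimal place, 27.128 → 3 decimal places, 5.989 → 3 decimal places; limit is 1.
Rounded to 1 decimal place: 37.8 km.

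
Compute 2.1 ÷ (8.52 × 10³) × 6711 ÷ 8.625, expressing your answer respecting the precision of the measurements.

0.19

2.1 ÷ (8.52 × 10³) × 6711 ÷ 8.625 = 0.191781996326…
Multiplication/division keeps the fewest significant figures: 2.1 → 2 s.f., 8.52 × 10³ → 3 s.f., 6711 → 4 s.f., 8.625 → 4 s.f.; limit is 2.
Rounded to 2 significant figures: 0.19.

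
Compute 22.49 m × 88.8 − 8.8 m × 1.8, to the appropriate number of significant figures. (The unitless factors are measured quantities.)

1.98 × 10³ m

22.49 × 88.8 = 1997.112 → 2.00 × 10³ m (3 s.f., last digit at the 10^1 place).
8.8 × 1.8 = 15.84 → 16 m (2 s.f., last digit at the 10^0 place).
Difference: 1981.272 m; keep the coarser place, 10^1.
Result: 1.98 × 10³ m.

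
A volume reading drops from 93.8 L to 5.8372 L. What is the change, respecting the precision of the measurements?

93.8 L − 5.8372 L = 87.9628 L.
Addition/subtraction keeps the fewest decimal places: 93.8 → 1 decimal place, 5.8372 → 4 decimal places; limit is 1.
Rounded to 1 decimal place: 88.0 L.

88.0 L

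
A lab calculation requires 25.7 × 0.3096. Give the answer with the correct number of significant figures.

7.96

25.7 × 0.3096 = 7.95672
Multiplication/division keeps the fewest significant figures: 25.7 → 3 s.f., 0.3096 → 4 s.f.; limit is 3.
Rounded to 3 significant figures: 7.96.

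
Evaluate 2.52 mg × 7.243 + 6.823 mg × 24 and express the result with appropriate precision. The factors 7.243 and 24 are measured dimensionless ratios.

2.52 × 7.243 = 18.25236 → 18.3 mg (3 s.f., last digit at the 10^-1 place).
6.823 × 24 = 163.752 → 1.6 × 10² mg (2 s.f., last digit at the 10^1 place).
Sum: 182.00436 mg; keep the coarser place, 10^1.
Result: 1.8 × 10² mg.

1.8 × 10² mg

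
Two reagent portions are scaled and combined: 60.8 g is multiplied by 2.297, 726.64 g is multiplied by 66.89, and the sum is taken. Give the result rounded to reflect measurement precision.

60.8 × 2.297 = 139.6576 → 1.40 × 10² g (3 s.f., last digit at the 10^0 place).
726.64 × 66.89 = 48604.9496 → 4.860 × 10⁴ g (4 s.f., last digit at the 10^1 place).
Sum: 48744.6072 g; keep the coarser place, 10^1.
Result: 4.874 × 10⁴ g.

4.874 × 10⁴ g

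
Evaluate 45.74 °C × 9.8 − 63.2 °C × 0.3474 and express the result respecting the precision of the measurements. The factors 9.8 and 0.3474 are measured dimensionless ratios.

45.74 × 9.8 = 448.252 → 4.5 × 10² °C (2 s.f., last digit at the 10^1 place).
63.2 × 0.3474 = 21.95568 → 22.0 °C (3 s.f., last digit at the 10^-1 place).
Difference: 426.29632 °C; keep the coarser place, 10^1.
Result: 4.3 × 10² °C.

4.3 × 10² °C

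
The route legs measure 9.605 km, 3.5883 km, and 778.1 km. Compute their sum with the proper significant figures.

791.3 km

9.605 km + 3.5883 km + 778.1 km = 791.2933 km.
Addition/subtraction keeps the fewest decimal places: 9.605 → 3 decimal places, 3.5883 → 4 decimal places, 778.1 → 1 decimal place; limit is 1.
Rounded to 1 decimal place: 791.3 km.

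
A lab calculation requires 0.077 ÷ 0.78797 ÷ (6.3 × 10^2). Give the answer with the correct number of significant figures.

0.077 ÷ 0.78797 ÷ (6.3 × 10^2) = 0.000155110248134…
Multiplication/division keeps the fewest significant figures: 0.077 → 2 s.f., 0.78797 → 5 s.f., 6.3 × 10^2 → 2 s.f.; limit is 2.
Rounded to 2 significant figures: 1.6 × 10^-4.

1.6 × 10^-4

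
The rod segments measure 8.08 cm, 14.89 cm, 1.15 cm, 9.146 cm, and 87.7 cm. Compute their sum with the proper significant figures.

8.08 cm + 14.89 cm + 1.15 cm + 9.146 cm + 87.7 cm = 120.966 cm.
Addition/subtraction keeps the fewest decimal places: 8.08 → 2 decimal places, 14.89 → 2 decimal places, 1.15 → 2 decimal places, 9.146 → 3 decimal places, 87.7 → 1 decimal place; limit is 1.
Rounded to 1 decimal place: 121.0 cm.

121.0 cm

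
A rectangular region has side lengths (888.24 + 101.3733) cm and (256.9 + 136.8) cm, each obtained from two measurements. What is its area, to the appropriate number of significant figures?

3.896 × 10^5 cm²

888.24 + 101.3733 = 989.6133, limited to 2 d.p. → 5 s.f.; 256.9 + 136.8 = 393.7, limited to 1 d.p. → 4 s.f.
Carrying full precision, 989.6133 × 393.7 = 389610.75621; keep min(5, 4) = 4 s.f.
Rounded to 4 significant figures: 3.896 × 10^5 cm².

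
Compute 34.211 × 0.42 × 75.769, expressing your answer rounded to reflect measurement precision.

1.1 × 10^3

34.211 × 0.42 × 75.769 = 1088.69596878
Multiplication/division keeps the fewest significant figures: 34.211 → 5 s.f., 0.42 → 2 s.f., 75.769 → 5 s.f.; limit is 2.
Rounded to 2 significant figures: 1.1 × 10^3.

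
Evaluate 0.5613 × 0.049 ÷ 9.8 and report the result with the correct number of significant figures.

0.5613 × 0.049 ÷ 9.8 = 0.0028065
Multiplication/division keeps the fewest significant figures: 0.5613 → 4 s.f., 0.049 → 2 s.f., 9.8 → 2 s.f.; limit is 2.
Rounded to 2 significant figures: 2.8 × 10^-3.

2.8 × 10^-3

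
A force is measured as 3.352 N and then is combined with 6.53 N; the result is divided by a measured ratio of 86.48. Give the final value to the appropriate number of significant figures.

0.114 N

3.352 N + 6.53 N = 9.882 N; the sum is limited to 2 decimal places (3 s.f.).
Carrying full precision, 9.882 ÷ 86.48 = 0.11426919519… N; 86.48 has 4 s.f., so the result keeps min(3, 4) = 3 s.f.
Rounded to 3 significant figures: 0.114 N.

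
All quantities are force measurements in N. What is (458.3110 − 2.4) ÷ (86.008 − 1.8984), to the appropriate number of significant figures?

5.420

458.3110 − 2.4 = 455.9110, limited to 1 d.p. → 4 s.f.; 86.008 − 1.8984 = 84.1096, limited to 3 d.p. → 5 s.f.
Carrying full precision, 455.9110 ÷ 84.1096 = 5.42043952177…; keep min(4, 5) = 4 s.f.
Rounded to 4 significant figures: 5.420.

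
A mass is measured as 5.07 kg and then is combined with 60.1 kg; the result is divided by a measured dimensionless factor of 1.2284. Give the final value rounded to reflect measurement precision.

53.1 kg

5.07 kg + 60.1 kg = 65.17 kg; the sum is limited to 1 decimal place (3 s.f.).
Carrying full precision, 65.17 ÷ 1.2284 = 53.0527515467… kg; 1.2284 has 5 s.f., so the result keeps min(3, 5) = 3 s.f.
Rounded to 3 significant figures: 53.1 kg.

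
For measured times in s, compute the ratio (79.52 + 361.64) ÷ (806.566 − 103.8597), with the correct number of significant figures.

79.52 + 361.64 = 441.16, limited to 2 d.p. → 5 s.f.; 806.566 − 103.8597 = 702.7063, limited to 3 d.p. → 6 s.f.
Carrying full precision, 441.16 ÷ 702.7063 = 0.627801401524…; keep min(5, 6) = 5 s.f.
Rounded to 5 significant figures: 0.62780.

0.62780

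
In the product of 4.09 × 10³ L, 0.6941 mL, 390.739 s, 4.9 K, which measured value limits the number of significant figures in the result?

4.09 × 10³ L → 3 s.f.; 0.6941 mL → 4 s.f.; 390.739 s → 6 s.f.; 4.9 K → 2 s.f.
The fewest is 2 significant figures, from 4.9 K.

4.9 K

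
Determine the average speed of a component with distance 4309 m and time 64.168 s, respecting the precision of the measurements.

average speed = 4309 m ÷ 64.168 s = 67.1518513901… m/s.
4309 has 4 significant figures; 64.168 has 5.
Division/multiplication keeps the fewest: 4 significant figures.
Rounded: 67.15 m/s.

67.15 m/s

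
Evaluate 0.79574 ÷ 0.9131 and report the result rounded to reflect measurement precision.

0.79574 ÷ 0.9131 = 0.871470813712…
Multiplication/division keeps the fewest significant figures: 0.79574 → 5 s.f., 0.9131 → 4 s.f.; limit is 4.
Rounded to 4 significant figures: 0.8715.

0.8715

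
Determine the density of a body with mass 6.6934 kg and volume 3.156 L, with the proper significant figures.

density = 6.6934 kg ÷ 3.156 L = 2.12084917617… kg/L.
6.6934 has 5 significant figures; 3.156 has 4.
Division/multiplication keeps the fewest: 4 significant figures.
Rounded: 2.121 kg/L.

2.121 kg/L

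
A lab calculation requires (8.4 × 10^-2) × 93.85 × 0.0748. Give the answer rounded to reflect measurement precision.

5.9 × 10^-1

(8.4 × 10^-2) × 93.85 × 0.0748 = 0.58967832
Multiplication/division keeps the fewest significant figures: 8.4 × 10^-2 → 2 s.f., 93.85 → 4 s.f., 0.0748 → 3 s.f.; limit is 2.
Rounded to 2 significant figures: 5.9 × 10^-1.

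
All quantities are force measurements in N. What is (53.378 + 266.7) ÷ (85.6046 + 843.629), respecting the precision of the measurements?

0.3445

53.378 + 266.7 = 320.078, limited to 1 d.p. → 4 s.f.; 85.6046 + 843.629 = 929.2336, limited to 3 d.p. → 6 s.f.
Carrying full precision, 320.078 ÷ 929.2336 = 0.344453751995…; keep min(4, 6) = 4 s.f.
Rounded to 4 significant figures: 0.3445.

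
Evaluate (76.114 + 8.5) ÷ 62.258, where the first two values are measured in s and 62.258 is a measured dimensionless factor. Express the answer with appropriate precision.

1.36 s

76.114 s + 8.5 s = 84.614 s; the sum is limited to 1 decimal place (3 s.f.).
Carrying full precision, 84.614 ÷ 62.258 = 1.35908638247… s; 62.258 has 5 s.f., so the result keeps min(3, 5) = 3 s.f.
Rounded to 3 significant figures: 1.36 s.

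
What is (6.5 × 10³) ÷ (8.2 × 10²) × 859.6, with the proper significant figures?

(6.5 × 10³) ÷ (8.2 × 10²) × 859.6 = 6813.90243902…
Multiplication/division keeps the fewest significant figures: 6.5 × 10³ → 2 s.f., 8.2 × 10² → 2 s.f., 859.6 → 4 s.f.; limit is 2.
Rounded to 2 significant figures: 6.8 × 10³.

6.8 × 10³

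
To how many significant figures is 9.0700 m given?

5

9.0700: trailing zeros after a decimal point are significant; zeros between nonzero digits are significant.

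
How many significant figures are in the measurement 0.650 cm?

0.650: leading zeros are not significant; trailing zeros after a decimal point are significant.

3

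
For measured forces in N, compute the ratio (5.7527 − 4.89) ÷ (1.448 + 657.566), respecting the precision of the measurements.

5.7527 − 4.89 = 0.8627, limited to 2 d.p. → 2 s.f.; 1.448 + 657.566 = 659.014, limited to 3 d.p. → 6 s.f.
Carrying full precision, 0.8627 ÷ 659.014 = 0.00130907689366…; keep min(2, 6) = 2 s.f.
Rounded to 2 significant figures: 0.0013.

0.0013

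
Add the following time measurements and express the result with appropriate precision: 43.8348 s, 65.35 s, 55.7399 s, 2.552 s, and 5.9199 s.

173.40 s

43.8348 s + 65.35 s + 55.7399 s + 2.552 s + 5.9199 s = 173.3966 s.
Addition/subtraction keeps the fewest decimal places: 43.8348 → 4 decimal places, 65.35 → 2 decimal places, 55.7399 → 4 decimal places, 2.552 → 3 decimal places, 5.9199 → 4 decimal places; limit is 2.
Rounded to 2 decimal places: 173.40 s.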